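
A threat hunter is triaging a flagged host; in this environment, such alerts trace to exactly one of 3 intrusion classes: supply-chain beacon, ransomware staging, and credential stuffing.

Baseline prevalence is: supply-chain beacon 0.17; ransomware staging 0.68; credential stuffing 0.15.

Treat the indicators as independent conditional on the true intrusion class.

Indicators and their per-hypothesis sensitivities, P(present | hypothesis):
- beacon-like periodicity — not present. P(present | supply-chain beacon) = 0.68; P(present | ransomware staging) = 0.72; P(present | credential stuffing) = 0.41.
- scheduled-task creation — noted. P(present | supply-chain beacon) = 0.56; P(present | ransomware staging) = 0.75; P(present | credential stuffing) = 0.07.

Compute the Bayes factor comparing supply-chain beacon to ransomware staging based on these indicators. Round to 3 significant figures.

Joint likelihood of the indicator pattern under each hypothesis (using 1 − P(present | H) for each absent indicator):
  supply-chain beacon: (1 − 0.68) × 0.56 = 0.1792
  ransomware staging: (1 − 0.72) × 0.75 = 0.21
Bayes factor = 0.1792 / 0.21 ≈ 0.853

0.853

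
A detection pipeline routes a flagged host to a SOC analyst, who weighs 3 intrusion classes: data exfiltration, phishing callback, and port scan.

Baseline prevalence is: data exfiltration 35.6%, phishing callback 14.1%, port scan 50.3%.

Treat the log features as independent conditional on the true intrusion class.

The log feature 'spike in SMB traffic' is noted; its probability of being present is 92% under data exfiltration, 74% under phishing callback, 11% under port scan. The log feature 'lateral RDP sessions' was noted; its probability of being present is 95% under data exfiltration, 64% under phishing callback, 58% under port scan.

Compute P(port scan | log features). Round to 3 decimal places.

By Bayes' rule with conditional independence, the unnormalized weight for each hypothesis is prior × ∏ likelihoods:
  data exfiltration: 0.356 × 0.92 × 0.95 = 0.31114
  phishing callback: 0.141 × 0.74 × 0.64 = 0.066778
  port scan: 0.503 × 0.11 × 0.58 = 0.032091
Normalizing constant Z = 0.31114 + 0.066778 + 0.032091 = 0.41001.
P(port scan | evidence) = 0.032091 / 0.41001 ≈ 0.078.

0.078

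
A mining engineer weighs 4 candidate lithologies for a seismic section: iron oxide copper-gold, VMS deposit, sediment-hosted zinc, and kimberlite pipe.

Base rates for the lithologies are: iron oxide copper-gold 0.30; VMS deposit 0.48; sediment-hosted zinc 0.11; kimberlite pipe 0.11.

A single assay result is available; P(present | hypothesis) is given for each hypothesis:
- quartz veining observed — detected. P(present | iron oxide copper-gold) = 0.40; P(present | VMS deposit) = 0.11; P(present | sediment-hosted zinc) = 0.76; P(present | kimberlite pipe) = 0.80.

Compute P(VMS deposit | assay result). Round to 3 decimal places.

0.153

For each hypothesis, the unnormalized posterior weight is prior × likelihood:
  iron oxide copper-gold: 0.30 × 0.40 = 0.12
  VMS deposit: 0.48 × 0.11 = 0.0528
  sediment-hosted zinc: 0.11 × 0.76 = 0.0836
  kimberlite pipe: 0.11 × 0.80 = 0.088
Marginal likelihood of the evidence = 0.3444.
P(VMS deposit | evidence) = 0.0528 / 0.3444 ≈ 0.153.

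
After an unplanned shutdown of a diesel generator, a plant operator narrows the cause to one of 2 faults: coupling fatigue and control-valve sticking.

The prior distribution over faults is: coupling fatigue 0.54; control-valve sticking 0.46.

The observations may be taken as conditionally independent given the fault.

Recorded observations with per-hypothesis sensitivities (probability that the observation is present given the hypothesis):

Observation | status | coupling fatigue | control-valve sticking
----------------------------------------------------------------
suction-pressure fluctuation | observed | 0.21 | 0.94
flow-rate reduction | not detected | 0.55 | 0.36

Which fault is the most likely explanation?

control-valve sticking

For each hypothesis, the unnormalized posterior weight is prior × product of the observation likelihoods (using 1 − P(present | H) for each absent observation):
  coupling fatigue: 0.54 × 0.21 × (1 − 0.55) = 0.05103
  control-valve sticking: 0.46 × 0.94 × (1 − 0.36) = 0.27674
Normalizing constant Z = 0.05103 + 0.27674 = 0.32777.
P(coupling fatigue | evidence) ≈ 0.05103 / 0.32777 ≈ 0.156
P(control-valve sticking | evidence) ≈ 0.27674 / 0.32777 ≈ 0.844
The largest is 0.844, so control-valve sticking is most probable.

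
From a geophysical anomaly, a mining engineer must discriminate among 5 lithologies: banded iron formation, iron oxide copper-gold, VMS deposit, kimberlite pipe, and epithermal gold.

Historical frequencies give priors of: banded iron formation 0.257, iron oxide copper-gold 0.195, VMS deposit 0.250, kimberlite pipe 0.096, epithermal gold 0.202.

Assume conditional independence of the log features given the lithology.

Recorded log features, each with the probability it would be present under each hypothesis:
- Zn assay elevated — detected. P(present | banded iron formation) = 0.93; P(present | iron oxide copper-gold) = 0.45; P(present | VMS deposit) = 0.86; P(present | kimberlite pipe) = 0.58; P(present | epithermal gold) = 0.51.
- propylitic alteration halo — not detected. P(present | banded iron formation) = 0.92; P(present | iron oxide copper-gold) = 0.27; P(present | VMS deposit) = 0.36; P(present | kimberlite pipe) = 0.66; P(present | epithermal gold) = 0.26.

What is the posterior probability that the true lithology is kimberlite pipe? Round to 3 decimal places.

Multiply each prior by the joint likelihood of the log feature pattern (using 1 − P(present | H) for each absent log feature):
  banded iron formation: 0.257 × 0.93 × (1 − 0.92) = 0.019121
  iron oxide copper-gold: 0.195 × 0.45 × (1 − 0.27) = 0.064058
  VMS deposit: 0.250 × 0.86 × (1 − 0.36) = 0.1376
  kimberlite pipe: 0.096 × 0.58 × (1 − 0.66) = 0.018931
  epithermal gold: 0.202 × 0.51 × (1 − 0.26) = 0.076235
Marginal likelihood of the evidence = 0.31594.
P(kimberlite pipe | evidence) = 0.018931 / 0.31594 ≈ 0.060.

0.060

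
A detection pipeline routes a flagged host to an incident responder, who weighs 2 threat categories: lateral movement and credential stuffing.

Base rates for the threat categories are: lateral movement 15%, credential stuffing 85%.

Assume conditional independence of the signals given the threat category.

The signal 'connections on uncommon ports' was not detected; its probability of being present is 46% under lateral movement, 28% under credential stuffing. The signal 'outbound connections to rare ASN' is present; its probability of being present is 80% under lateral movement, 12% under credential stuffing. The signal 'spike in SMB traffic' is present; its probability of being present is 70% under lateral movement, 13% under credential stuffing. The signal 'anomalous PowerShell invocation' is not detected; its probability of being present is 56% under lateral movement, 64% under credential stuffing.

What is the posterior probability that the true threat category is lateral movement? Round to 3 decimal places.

Multiply each prior by the joint likelihood of the signal pattern (using 1 − P(present | H) for each absent signal):
  lateral movement: 0.15 × (1 − 0.46) × 0.80 × 0.70 × (1 − 0.56) = 0.019958
  credential stuffing: 0.85 × (1 − 0.28) × 0.12 × 0.13 × (1 − 0.64) = 0.003437
The unnormalized weights sum to 0.023395.
P(lateral movement | evidence) = 0.019958 / 0.023395 ≈ 0.853.

0.853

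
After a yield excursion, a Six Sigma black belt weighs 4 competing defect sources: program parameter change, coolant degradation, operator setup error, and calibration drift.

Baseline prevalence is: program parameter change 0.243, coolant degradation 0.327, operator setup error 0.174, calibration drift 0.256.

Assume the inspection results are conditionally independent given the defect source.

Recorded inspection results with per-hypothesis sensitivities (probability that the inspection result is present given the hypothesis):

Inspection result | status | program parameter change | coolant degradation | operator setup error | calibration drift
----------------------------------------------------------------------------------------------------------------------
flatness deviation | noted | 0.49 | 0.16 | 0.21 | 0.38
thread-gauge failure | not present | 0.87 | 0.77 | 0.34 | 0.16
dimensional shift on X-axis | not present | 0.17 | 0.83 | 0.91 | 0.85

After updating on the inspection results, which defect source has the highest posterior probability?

program parameter change

By Bayes' rule with conditional independence, the unnormalized weight for each hypothesis is prior × ∏ likelihoods (using 1 − P(present | H) for each absent inspection result):
  program parameter change: 0.243 × 0.49 × (1 − 0.87) × (1 − 0.17) = 0.012848
  coolant degradation: 0.327 × 0.16 × (1 − 0.77) × (1 − 0.83) = 0.0020457
  operator setup error: 0.174 × 0.21 × (1 − 0.34) × (1 − 0.91) = 0.0021705
  calibration drift: 0.256 × 0.38 × (1 − 0.16) × (1 − 0.85) = 0.012257
Marginal likelihood of the evidence = 0.029321.
P(program parameter change | evidence) ≈ 0.012848 / 0.029321 ≈ 0.438
P(coolant degradation | evidence) ≈ 0.0020457 / 0.029321 ≈ 0.070
P(operator setup error | evidence) ≈ 0.0021705 / 0.029321 ≈ 0.074
P(calibration drift | evidence) ≈ 0.012257 / 0.029321 ≈ 0.418
The largest is 0.438, so program parameter change is most probable.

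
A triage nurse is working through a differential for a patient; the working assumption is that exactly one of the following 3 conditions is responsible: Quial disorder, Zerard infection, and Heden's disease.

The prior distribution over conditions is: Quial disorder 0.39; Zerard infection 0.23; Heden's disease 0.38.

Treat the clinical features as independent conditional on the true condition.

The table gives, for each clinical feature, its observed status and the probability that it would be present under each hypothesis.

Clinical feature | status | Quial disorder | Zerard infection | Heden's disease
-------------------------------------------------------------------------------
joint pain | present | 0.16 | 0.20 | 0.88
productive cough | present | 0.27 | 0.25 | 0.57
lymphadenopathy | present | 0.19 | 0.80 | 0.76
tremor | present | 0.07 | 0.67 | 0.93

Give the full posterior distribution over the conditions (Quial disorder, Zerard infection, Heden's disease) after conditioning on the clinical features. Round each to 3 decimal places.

For each hypothesis, the unnormalized posterior weight is prior × product of the clinical feature likelihoods:
  Quial disorder: 0.39 × 0.16 × 0.27 × 0.19 × 0.07 = 0.00022408
  Zerard infection: 0.23 × 0.20 × 0.25 × 0.80 × 0.67 = 0.006164
  Heden's disease: 0.38 × 0.88 × 0.57 × 0.76 × 0.93 = 0.13472
Normalizing constant Z = 0.00022408 + 0.006164 + 0.13472 = 0.14111.
P(Quial disorder | evidence) = 0.00022408 / 0.14111 ≈ 0.002
P(Zerard infection | evidence) = 0.006164 / 0.14111 ≈ 0.044
P(Heden's disease | evidence) = 0.13472 / 0.14111 ≈ 0.955

0.002, 0.044, 0.955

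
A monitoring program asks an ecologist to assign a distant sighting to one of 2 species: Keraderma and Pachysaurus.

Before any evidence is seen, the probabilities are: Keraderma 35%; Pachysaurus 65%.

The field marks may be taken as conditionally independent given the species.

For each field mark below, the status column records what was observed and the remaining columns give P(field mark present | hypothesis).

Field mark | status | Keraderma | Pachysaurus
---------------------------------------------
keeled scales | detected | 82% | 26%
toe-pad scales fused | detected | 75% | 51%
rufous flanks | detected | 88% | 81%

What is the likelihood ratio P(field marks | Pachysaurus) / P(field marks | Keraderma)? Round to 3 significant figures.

0.198

Joint likelihood of the field mark pattern under each hypothesis:
  Pachysaurus: 0.26 × 0.51 × 0.81 = 0.10741
  Keraderma: 0.82 × 0.75 × 0.88 = 0.5412
Bayes factor = 0.10741 / 0.5412 ≈ 0.198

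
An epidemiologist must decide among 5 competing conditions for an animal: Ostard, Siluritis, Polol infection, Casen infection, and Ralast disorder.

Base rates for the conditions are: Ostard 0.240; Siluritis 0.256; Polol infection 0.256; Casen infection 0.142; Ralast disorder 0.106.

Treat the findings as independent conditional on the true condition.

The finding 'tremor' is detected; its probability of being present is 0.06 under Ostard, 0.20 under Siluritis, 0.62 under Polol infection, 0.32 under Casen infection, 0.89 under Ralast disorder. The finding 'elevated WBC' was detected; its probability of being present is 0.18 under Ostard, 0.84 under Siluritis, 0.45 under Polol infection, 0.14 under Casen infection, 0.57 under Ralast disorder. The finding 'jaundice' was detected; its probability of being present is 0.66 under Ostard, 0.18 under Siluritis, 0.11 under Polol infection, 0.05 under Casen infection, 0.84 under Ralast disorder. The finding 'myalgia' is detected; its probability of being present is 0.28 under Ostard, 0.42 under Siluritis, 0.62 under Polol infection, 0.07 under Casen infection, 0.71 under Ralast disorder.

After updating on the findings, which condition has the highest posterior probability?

Ralast disorder

By Bayes' rule with conditional independence, the unnormalized weight for each hypothesis is prior × ∏ likelihoods:
  Ostard: 0.240 × 0.06 × 0.18 × 0.66 × 0.28 = 0.000479
  Siluritis: 0.256 × 0.20 × 0.84 × 0.18 × 0.42 = 0.0032514
  Polol infection: 0.256 × 0.62 × 0.45 × 0.11 × 0.62 = 0.0048711
  Casen infection: 0.142 × 0.32 × 0.14 × 0.05 × 0.07 = 2.2266e-05
  Ralast disorder: 0.106 × 0.89 × 0.57 × 0.84 × 0.71 = 0.032071
Marginal likelihood of the evidence = 0.040694.
P(Ostard | evidence) ≈ 0.000479 / 0.040694 ≈ 0.012
P(Siluritis | evidence) ≈ 0.0032514 / 0.040694 ≈ 0.080
P(Polol infection | evidence) ≈ 0.0048711 / 0.040694 ≈ 0.120
P(Casen infection | evidence) ≈ 2.2266e-05 / 0.040694 ≈ 0.001
P(Ralast disorder | evidence) ≈ 0.032071 / 0.040694 ≈ 0.788
The largest is 0.788, so Ralast disorder is most probable.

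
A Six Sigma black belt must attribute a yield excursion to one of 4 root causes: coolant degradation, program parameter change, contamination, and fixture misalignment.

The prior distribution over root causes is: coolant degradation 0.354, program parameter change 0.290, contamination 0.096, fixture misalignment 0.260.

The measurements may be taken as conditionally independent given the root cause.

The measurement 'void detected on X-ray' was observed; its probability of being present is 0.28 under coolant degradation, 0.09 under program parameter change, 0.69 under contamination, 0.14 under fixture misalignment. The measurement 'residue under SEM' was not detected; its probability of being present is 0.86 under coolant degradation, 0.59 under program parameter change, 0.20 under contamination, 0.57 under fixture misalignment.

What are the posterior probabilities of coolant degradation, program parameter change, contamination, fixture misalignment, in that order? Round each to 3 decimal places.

0.149, 0.115, 0.568, 0.168

By Bayes' rule with conditional independence, the unnormalized weight for each hypothesis is prior × ∏ likelihoods (using 1 − P(present | H) for each absent measurement):
  coolant degradation: 0.354 × 0.28 × (1 − 0.86) = 0.013877
  program parameter change: 0.290 × 0.09 × (1 − 0.59) = 0.010701
  contamination: 0.096 × 0.69 × (1 − 0.20) = 0.052992
  fixture misalignment: 0.260 × 0.14 × (1 − 0.57) = 0.015652
The unnormalized weights sum to 0.093222.
P(coolant degradation | evidence) = 0.013877 / 0.093222 ≈ 0.149
P(program parameter change | evidence) = 0.010701 / 0.093222 ≈ 0.115
P(contamination | evidence) = 0.052992 / 0.093222 ≈ 0.568
P(fixture misalignment | evidence) = 0.015652 / 0.093222 ≈ 0.168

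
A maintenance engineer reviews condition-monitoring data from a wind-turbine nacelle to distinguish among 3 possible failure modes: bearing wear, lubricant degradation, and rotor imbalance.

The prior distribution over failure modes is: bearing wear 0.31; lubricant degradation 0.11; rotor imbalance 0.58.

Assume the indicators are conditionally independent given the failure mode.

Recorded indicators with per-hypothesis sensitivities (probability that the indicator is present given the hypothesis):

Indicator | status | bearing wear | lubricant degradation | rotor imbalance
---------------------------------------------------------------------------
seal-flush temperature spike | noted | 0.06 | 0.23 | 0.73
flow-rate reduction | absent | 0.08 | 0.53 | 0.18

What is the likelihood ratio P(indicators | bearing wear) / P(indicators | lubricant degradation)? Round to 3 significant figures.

0.511

The Bayes factor is the ratio of the joint likelihoods of the indicator pattern under the two hypotheses (using 1 − P(present | H) for each absent indicator).
  bearing wear: 0.06 × (1 − 0.08) = 0.0552
  lubricant degradation: 0.23 × (1 − 0.53) = 0.1081
Bayes factor = 0.0552 / 0.1081 ≈ 0.511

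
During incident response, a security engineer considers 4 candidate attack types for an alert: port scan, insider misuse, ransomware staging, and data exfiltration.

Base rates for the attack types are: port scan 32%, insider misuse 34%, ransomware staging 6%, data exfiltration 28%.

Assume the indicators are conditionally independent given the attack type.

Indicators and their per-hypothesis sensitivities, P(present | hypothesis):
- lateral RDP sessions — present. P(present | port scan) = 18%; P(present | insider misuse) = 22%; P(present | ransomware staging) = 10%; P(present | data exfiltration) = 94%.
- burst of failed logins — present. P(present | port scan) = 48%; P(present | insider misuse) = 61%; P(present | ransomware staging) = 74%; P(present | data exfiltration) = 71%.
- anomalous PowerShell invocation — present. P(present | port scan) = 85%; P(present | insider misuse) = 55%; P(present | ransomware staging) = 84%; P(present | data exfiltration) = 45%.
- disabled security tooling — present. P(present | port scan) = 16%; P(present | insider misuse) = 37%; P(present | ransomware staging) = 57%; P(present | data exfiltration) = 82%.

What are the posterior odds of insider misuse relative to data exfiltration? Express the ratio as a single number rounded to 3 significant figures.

Unnormalized posterior weight (prior times the indicator likelihoods) for each of the two hypotheses:
  insider misuse: 0.34 × 0.22 × 0.61 × 0.55 × 0.37 = 0.0092853
  data exfiltration: 0.28 × 0.94 × 0.71 × 0.45 × 0.82 = 0.068956
Posterior odds = 0.0092853 / 0.068956 ≈ 0.135.

0.135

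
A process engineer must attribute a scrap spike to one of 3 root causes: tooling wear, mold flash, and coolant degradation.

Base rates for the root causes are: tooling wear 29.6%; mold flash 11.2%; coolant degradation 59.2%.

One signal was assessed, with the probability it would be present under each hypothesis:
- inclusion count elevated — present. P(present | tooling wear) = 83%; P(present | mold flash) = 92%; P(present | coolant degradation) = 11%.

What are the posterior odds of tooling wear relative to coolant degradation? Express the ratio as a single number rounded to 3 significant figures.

The normalizing constant cancels in an odds ratio, so compute prior × likelihood for the two hypotheses only:
  tooling wear: 0.296 × 0.83 = 0.24568
  coolant degradation: 0.592 × 0.11 = 0.06512
Posterior odds = 0.24568 / 0.06512 ≈ 3.77.

3.77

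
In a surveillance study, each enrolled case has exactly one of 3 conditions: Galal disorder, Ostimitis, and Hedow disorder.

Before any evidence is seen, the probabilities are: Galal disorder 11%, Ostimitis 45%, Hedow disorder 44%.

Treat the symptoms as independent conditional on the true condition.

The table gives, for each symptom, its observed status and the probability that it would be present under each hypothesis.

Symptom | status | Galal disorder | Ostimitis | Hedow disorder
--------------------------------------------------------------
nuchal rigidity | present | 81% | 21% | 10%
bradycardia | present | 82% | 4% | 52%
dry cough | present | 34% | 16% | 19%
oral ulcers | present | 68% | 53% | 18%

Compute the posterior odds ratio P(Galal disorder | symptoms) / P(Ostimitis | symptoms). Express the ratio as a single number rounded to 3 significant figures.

The normalizing constant cancels in an odds ratio, so compute prior × likelihood for the two hypotheses only:
  Galal disorder: 0.11 × 0.81 × 0.82 × 0.34 × 0.68 = 0.016892
  Ostimitis: 0.45 × 0.21 × 0.04 × 0.16 × 0.53 = 0.00032054
Odds(Galal disorder : Ostimitis) = 0.016892 / 0.00032054 ≈ 52.7.

52.7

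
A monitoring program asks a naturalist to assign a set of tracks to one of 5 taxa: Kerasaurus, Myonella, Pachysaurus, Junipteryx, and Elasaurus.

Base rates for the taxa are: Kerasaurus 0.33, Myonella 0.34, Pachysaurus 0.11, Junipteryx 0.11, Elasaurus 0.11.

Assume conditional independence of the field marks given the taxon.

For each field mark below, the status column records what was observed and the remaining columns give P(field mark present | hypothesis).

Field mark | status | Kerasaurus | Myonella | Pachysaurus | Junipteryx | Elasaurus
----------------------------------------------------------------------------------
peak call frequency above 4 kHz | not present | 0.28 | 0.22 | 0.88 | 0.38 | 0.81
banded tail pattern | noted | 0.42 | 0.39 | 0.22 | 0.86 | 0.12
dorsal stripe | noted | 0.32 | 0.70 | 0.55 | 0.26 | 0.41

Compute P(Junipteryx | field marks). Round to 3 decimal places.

0.125

Multiply each prior by the joint likelihood of the field mark pattern (using 1 − P(present | H) for each absent field mark):
  Kerasaurus: 0.33 × (1 − 0.28) × 0.42 × 0.32 = 0.031933
  Myonella: 0.34 × (1 − 0.22) × 0.39 × 0.70 = 0.0724
  Pachysaurus: 0.11 × (1 − 0.88) × 0.22 × 0.55 = 0.0015972
  Junipteryx: 0.11 × (1 − 0.38) × 0.86 × 0.26 = 0.01525
  Elasaurus: 0.11 × (1 − 0.81) × 0.12 × 0.41 = 0.0010283
Normalizing constant Z = 0.031933 + 0.0724 + 0.0015972 + 0.01525 + 0.0010283 = 0.12221.
P(Junipteryx | evidence) = 0.01525 / 0.12221 ≈ 0.125.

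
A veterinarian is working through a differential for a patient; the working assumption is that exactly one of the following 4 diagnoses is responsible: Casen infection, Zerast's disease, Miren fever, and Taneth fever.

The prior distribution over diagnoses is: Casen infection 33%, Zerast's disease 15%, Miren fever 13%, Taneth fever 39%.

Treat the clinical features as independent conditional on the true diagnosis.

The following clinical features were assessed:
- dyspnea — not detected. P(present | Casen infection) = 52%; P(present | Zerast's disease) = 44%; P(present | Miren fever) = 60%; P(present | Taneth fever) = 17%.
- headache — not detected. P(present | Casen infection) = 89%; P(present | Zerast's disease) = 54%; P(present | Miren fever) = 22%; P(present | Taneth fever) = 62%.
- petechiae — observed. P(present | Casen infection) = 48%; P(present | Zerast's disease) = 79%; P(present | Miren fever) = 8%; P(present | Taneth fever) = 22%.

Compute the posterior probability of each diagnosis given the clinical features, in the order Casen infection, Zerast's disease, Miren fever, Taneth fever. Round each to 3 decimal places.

0.121, 0.441, 0.047, 0.391

By Bayes' rule with conditional independence, the unnormalized weight for each hypothesis is prior × ∏ likelihoods (using 1 − P(present | H) for each absent clinical feature):
  Casen infection: 0.33 × (1 − 0.52) × (1 − 0.89) × 0.48 = 0.0083635
  Zerast's disease: 0.15 × (1 − 0.44) × (1 − 0.54) × 0.79 = 0.030526
  Miren fever: 0.13 × (1 − 0.60) × (1 − 0.22) × 0.08 = 0.0032448
  Taneth fever: 0.39 × (1 − 0.17) × (1 − 0.62) × 0.22 = 0.027061
Normalizing constant Z = 0.0083635 + 0.030526 + 0.0032448 + 0.027061 = 0.069195.
P(Casen infection | evidence) = 0.0083635 / 0.069195 ≈ 0.121
P(Zerast's disease | evidence) = 0.030526 / 0.069195 ≈ 0.441
P(Miren fever | evidence) = 0.0032448 / 0.069195 ≈ 0.047
P(Taneth fever | evidence) = 0.027061 / 0.069195 ≈ 0.391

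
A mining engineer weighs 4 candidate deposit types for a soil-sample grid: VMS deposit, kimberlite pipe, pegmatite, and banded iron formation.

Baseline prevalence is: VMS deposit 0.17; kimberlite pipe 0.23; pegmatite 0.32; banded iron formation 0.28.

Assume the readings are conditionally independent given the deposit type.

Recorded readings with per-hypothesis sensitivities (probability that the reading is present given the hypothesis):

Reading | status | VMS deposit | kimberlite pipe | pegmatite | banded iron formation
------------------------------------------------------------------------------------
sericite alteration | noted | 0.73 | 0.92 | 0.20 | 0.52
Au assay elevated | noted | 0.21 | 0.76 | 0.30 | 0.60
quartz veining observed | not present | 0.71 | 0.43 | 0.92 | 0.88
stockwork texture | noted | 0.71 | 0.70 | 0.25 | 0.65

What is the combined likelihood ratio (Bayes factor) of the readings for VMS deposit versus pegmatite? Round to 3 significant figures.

The Bayes factor is the ratio of the joint likelihoods of the reading pattern under the two hypotheses (using 1 − P(present | H) for each absent reading).
  VMS deposit: 0.73 × 0.21 × (1 − 0.71) × 0.71 = 0.031564
  pegmatite: 0.20 × 0.30 × (1 − 0.92) × 0.25 = 0.0012
Bayes factor = 0.031564 / 0.0012 ≈ 26.3

26.3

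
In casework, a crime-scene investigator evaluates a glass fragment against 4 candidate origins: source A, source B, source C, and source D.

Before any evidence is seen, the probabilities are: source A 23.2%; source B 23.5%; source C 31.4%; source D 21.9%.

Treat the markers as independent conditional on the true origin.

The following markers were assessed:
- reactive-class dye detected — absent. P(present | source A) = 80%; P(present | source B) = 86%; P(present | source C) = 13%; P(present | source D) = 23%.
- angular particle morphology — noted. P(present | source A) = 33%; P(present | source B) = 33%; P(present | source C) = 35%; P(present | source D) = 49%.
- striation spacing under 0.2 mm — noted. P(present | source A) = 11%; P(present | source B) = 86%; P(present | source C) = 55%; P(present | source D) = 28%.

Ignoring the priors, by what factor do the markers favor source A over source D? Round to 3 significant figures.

The Bayes factor is the ratio of the joint likelihoods of the marker pattern under the two hypotheses (using 1 − P(present | H) for each absent marker).
  source A: (1 − 0.80) × 0.33 × 0.11 = 0.00726
  source D: (1 − 0.23) × 0.49 × 0.28 = 0.10564
Bayes factor = 0.00726 / 0.10564 ≈ 0.0687

0.0687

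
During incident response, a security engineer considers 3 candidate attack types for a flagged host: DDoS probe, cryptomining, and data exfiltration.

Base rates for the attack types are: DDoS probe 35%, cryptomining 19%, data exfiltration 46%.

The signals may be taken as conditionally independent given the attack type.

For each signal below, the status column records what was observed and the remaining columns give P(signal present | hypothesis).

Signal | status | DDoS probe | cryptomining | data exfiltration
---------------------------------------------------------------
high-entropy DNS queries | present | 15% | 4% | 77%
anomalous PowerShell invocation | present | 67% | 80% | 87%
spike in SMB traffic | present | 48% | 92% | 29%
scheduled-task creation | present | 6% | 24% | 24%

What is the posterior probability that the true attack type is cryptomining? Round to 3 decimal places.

0.056

For each hypothesis, the unnormalized posterior weight is prior × product of the signal likelihoods:
  DDoS probe: 0.35 × 0.15 × 0.67 × 0.48 × 0.06 = 0.001013
  cryptomining: 0.19 × 0.04 × 0.80 × 0.92 × 0.24 = 0.0013425
  data exfiltration: 0.46 × 0.77 × 0.87 × 0.29 × 0.24 = 0.021448
Marginal likelihood of the evidence = 0.023803.
P(cryptomining | evidence) = 0.0013425 / 0.023803 ≈ 0.056.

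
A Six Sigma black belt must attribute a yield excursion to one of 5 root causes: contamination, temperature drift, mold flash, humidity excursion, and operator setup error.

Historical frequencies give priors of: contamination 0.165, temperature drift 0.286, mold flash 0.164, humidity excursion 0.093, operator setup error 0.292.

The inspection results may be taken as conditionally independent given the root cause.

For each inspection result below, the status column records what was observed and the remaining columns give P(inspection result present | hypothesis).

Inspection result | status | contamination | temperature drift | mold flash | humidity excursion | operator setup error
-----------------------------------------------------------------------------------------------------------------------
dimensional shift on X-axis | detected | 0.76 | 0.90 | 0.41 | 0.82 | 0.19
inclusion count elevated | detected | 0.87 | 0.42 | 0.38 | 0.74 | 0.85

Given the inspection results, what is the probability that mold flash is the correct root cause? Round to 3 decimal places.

0.074

By Bayes' rule with conditional independence, the unnormalized weight for each hypothesis is prior × ∏ likelihoods:
  contamination: 0.165 × 0.76 × 0.87 = 0.1091
  temperature drift: 0.286 × 0.90 × 0.42 = 0.10811
  mold flash: 0.164 × 0.41 × 0.38 = 0.025551
  humidity excursion: 0.093 × 0.82 × 0.74 = 0.056432
  operator setup error: 0.292 × 0.19 × 0.85 = 0.047158
The unnormalized weights sum to 0.34635.
P(mold flash | evidence) = 0.025551 / 0.34635 ≈ 0.074.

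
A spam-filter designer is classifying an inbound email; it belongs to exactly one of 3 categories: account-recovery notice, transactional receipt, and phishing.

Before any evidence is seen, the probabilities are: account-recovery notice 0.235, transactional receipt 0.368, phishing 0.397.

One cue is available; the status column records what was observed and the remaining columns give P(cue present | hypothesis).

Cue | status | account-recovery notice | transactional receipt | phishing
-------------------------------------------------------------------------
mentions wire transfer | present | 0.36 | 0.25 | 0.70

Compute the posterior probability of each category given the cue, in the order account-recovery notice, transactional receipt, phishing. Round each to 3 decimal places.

For each hypothesis, the unnormalized posterior weight is prior × likelihood:
  account-recovery notice: 0.235 × 0.36 = 0.0846
  transactional receipt: 0.368 × 0.25 = 0.092
  phishing: 0.397 × 0.70 = 0.2779
Normalizing constant Z = 0.0846 + 0.092 + 0.2779 = 0.4545.
P(account-recovery notice | evidence) = 0.0846 / 0.4545 ≈ 0.186
P(transactional receipt | evidence) = 0.092 / 0.4545 ≈ 0.202
P(phishing | evidence) = 0.2779 / 0.4545 ≈ 0.611

0.186, 0.202, 0.611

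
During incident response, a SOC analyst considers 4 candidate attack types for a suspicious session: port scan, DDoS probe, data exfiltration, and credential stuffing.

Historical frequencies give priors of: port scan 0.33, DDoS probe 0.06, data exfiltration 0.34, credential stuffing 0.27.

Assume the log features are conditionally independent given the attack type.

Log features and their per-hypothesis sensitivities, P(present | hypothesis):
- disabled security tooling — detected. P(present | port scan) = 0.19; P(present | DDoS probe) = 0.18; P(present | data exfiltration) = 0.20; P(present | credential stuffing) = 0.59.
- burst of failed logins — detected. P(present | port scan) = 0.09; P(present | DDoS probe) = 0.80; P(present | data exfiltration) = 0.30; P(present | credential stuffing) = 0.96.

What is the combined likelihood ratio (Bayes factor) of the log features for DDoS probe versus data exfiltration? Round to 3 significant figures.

2.40

The Bayes factor is the ratio of the joint likelihoods of the log feature pattern under the two hypotheses.
  DDoS probe: 0.18 × 0.80 = 0.144
  data exfiltration: 0.20 × 0.30 = 0.06
Bayes factor = 0.144 / 0.06 ≈ 2.40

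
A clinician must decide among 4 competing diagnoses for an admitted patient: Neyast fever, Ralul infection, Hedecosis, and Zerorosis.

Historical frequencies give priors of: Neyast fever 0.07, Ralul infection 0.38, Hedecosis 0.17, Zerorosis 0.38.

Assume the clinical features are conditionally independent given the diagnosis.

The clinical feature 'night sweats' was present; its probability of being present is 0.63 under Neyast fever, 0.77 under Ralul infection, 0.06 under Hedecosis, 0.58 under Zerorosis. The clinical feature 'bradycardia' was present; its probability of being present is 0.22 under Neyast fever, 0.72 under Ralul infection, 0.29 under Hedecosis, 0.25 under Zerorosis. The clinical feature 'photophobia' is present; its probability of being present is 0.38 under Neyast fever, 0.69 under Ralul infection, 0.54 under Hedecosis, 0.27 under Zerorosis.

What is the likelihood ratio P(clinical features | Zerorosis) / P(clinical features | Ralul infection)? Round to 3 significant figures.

The Bayes factor is the ratio of the joint likelihoods of the clinical feature pattern under the two hypotheses.
  Zerorosis: 0.58 × 0.25 × 0.27 = 0.03915
  Ralul infection: 0.77 × 0.72 × 0.69 = 0.38254
Bayes factor = 0.03915 / 0.38254 ≈ 0.102

0.102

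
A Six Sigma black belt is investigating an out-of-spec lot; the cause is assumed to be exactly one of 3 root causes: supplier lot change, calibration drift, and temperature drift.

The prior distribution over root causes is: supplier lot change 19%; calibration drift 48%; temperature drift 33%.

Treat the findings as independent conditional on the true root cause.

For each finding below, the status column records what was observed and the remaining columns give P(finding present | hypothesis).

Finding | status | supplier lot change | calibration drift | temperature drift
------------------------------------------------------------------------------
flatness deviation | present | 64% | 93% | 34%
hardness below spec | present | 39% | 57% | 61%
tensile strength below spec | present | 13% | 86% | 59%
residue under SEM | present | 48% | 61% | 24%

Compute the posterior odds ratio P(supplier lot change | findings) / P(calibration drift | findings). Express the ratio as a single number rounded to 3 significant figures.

0.0222

The normalizing constant cancels in an odds ratio, so compute prior × likelihood for the two hypotheses only:
  supplier lot change: 0.19 × 0.64 × 0.39 × 0.13 × 0.48 = 0.0029593
  calibration drift: 0.48 × 0.93 × 0.57 × 0.86 × 0.61 = 0.13348
Odds(supplier lot change : calibration drift) = 0.0029593 / 0.13348 ≈ 0.0222.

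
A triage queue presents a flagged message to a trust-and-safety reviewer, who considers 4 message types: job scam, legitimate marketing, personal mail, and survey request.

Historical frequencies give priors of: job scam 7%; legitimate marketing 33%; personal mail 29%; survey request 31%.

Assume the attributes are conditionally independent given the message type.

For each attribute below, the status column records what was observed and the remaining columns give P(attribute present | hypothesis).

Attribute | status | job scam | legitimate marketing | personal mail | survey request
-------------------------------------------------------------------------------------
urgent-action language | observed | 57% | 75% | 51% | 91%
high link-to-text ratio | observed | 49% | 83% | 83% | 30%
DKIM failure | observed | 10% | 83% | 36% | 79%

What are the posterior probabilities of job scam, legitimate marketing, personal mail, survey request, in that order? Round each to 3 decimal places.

0.007, 0.601, 0.156, 0.236

For each hypothesis, the unnormalized posterior weight is prior × product of the attribute likelihoods:
  job scam: 0.07 × 0.57 × 0.49 × 0.10 = 0.0019551
  legitimate marketing: 0.33 × 0.75 × 0.83 × 0.83 = 0.1705
  personal mail: 0.29 × 0.51 × 0.83 × 0.36 = 0.044193
  survey request: 0.31 × 0.91 × 0.30 × 0.79 = 0.066858
Normalizing constant Z = 0.0019551 + 0.1705 + 0.044193 + 0.066858 = 0.28351.
P(job scam | evidence) = 0.0019551 / 0.28351 ≈ 0.007
P(legitimate marketing | evidence) = 0.1705 / 0.28351 ≈ 0.601
P(personal mail | evidence) = 0.044193 / 0.28351 ≈ 0.156
P(survey request | evidence) = 0.066858 / 0.28351 ≈ 0.236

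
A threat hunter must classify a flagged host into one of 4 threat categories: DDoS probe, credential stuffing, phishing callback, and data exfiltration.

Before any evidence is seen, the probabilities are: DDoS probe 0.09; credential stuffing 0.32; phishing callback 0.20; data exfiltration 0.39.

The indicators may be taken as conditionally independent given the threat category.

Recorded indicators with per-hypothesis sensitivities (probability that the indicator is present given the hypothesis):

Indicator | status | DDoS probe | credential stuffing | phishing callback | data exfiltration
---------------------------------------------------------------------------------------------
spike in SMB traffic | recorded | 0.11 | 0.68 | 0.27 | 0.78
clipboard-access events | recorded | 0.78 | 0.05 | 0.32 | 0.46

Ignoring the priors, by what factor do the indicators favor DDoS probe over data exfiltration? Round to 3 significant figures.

0.239

Take the product of per-indicator likelihoods under each hypothesis, then divide.
  DDoS probe: 0.11 × 0.78 = 0.0858
  data exfiltration: 0.78 × 0.46 = 0.3588
Bayes factor = 0.0858 / 0.3588 ≈ 0.239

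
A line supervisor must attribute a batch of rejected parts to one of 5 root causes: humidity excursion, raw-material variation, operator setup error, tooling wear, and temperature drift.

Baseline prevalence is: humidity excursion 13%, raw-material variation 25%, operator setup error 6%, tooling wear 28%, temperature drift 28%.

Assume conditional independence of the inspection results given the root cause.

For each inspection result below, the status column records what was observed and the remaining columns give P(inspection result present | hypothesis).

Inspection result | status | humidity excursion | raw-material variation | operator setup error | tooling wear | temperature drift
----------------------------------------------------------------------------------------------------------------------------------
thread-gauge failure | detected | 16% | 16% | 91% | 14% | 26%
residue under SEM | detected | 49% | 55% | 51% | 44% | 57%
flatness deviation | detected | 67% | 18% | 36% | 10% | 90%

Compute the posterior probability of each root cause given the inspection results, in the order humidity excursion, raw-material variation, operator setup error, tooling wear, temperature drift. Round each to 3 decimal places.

0.114, 0.066, 0.167, 0.029, 0.624

By Bayes' rule with conditional independence, the unnormalized weight for each hypothesis is prior × ∏ likelihoods:
  humidity excursion: 0.13 × 0.16 × 0.49 × 0.67 = 0.0068286
  raw-material variation: 0.25 × 0.16 × 0.55 × 0.18 = 0.00396
  operator setup error: 0.06 × 0.91 × 0.51 × 0.36 = 0.010025
  tooling wear: 0.28 × 0.14 × 0.44 × 0.10 = 0.0017248
  temperature drift: 0.28 × 0.26 × 0.57 × 0.90 = 0.037346
Normalizing constant Z = 0.0068286 + 0.00396 + 0.010025 + 0.0017248 + 0.037346 = 0.059884.
P(humidity excursion | evidence) = 0.0068286 / 0.059884 ≈ 0.114
P(raw-material variation | evidence) = 0.00396 / 0.059884 ≈ 0.066
P(operator setup error | evidence) = 0.010025 / 0.059884 ≈ 0.167
P(tooling wear | evidence) = 0.0017248 / 0.059884 ≈ 0.029
P(temperature drift | evidence) = 0.037346 / 0.059884 ≈ 0.624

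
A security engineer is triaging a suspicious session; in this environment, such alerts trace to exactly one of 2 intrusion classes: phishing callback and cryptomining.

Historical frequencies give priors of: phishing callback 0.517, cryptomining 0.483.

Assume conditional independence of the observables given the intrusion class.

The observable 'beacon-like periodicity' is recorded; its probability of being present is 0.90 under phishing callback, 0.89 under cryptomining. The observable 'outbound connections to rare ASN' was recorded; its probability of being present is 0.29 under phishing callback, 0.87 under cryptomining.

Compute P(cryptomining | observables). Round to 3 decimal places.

Multiply each prior by the joint likelihood of the observable pattern:
  phishing callback: 0.517 × 0.90 × 0.29 = 0.13494
  cryptomining: 0.483 × 0.89 × 0.87 = 0.37399
The unnormalized weights sum to 0.50892.
P(cryptomining | evidence) = 0.37399 / 0.50892 ≈ 0.735.

0.735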